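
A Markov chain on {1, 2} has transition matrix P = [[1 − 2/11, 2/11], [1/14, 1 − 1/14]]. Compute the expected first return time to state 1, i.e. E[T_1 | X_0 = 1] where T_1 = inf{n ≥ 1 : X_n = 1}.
E[T_1 | X_0 = 1] = 1/π_1 = 39/11

For an irreducible recurrent Markov chain with stationary distribution π, E[T_i | X_0 = i] = 1/π_i (Kac's formula). Here π_1 = (1/14)/(2/11 + 1/14) = (1/14)/(39/154) = 11/39, so E[T_1 | X_0 = 1] = 1/π_1 = (2/11 + 1/14)/(1/14) = (39/154)/(1/14) = 39/11.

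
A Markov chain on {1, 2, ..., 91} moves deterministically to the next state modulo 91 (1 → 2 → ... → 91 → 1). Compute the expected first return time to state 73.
E[T_73 | X_0 = 73] = 91

The chain cycles deterministically, so starting at state 73 it returns in exactly 91 steps. Equivalently, the stationary distribution is uniform π_j = 1/91 for every state j, so by Kac's formula E[T_73] = 1/π_73 = 91.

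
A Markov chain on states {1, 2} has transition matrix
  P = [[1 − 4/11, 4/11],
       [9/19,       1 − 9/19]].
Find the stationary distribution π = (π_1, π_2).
π_1 = 99/175, π_2 = 76/175

Solve πP = π with π_1 + π_2 = 1. From πP = π: π_1 · (1 − 4/11) + π_2 · 9/19 = π_1 ⇒ π_2 · 9/19 = π_1 · 4/11 ⇒ π_2/π_1 = (4/11)/(9/19) = 76/99. Together with π_1 + π_2 = 1:
  π_1 = (9/19)/(4/11 + 9/19) = (9/19)/(175/209) = 99/175,
  π_2 = (4/11)/(4/11 + 9/19) = (4/11)/(175/209) = 76/175.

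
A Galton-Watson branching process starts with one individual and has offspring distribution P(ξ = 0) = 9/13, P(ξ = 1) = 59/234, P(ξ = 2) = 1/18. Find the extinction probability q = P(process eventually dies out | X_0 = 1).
q = 1

Mean offspring μ = 0·9/13 + 1·59/234 + 2·1/18 = 85/234 ≤ 1. For μ ≤ 1 with offspring not concentrated at 1, the Galton-Watson process goes extinct almost surely, so q = 1.
(Algebraic check: The pgf is f(s) = 9/13 + 59/234·s + 1/18·s². The extinction probability q is the smallest fixed point of f in [0, 1]. Setting s = f(s):
  1/18·s² + (59/234 − 1)·s + 9/13 = 0
  1/18·s² − (9/13 + 1/18)·s + 9/13 = 0
which factors as (s − 1)·(1/18·s − 9/13) = 0, giving roots s = 1 and s = (9/13)/(1/18) = 162/13. Since 162/13 ≥ 1, the smallest root in [0, 1] is s = 1.)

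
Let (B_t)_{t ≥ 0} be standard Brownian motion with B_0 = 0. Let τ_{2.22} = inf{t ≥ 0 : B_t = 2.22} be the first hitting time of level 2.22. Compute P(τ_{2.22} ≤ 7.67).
P(τ_{2.22} ≤ 7.67) = 2(1 − Φ(2.22/√7.67)) = 2(1 − Φ(0.8016)) ≈ 0.4228

By the reflection principle for standard BM, P(τ_b ≤ t) = 2 · P(B_t ≥ b). Since B_t ~ N(0, t), P(B_t ≥ 2.22) = 1 − Φ(2.22/√t) = 1 − Φ(2.22/√7.67) = 1 − Φ(0.8016) ≈ 0.21139. Doubling: P(τ_{2.22} ≤ 7.67) ≈ 2 · 0.21139 = 0.42278 ≈ 0.4228.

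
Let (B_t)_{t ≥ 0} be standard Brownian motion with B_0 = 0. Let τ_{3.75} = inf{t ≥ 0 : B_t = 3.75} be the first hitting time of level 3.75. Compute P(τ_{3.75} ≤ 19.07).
P(τ_{3.75} ≤ 19.07) = 2(1 − Φ(3.75/√19.07)) = 2(1 − Φ(0.8587)) ≈ 0.3905

By the reflection principle for standard BM, P(τ_b ≤ t) = 2 · P(B_t ≥ b). Since B_t ~ N(0, t), P(B_t ≥ 3.75) = 1 − Φ(3.75/√t) = 1 − Φ(3.75/√19.07) = 1 − Φ(0.8587) ≈ 0.19525. Doubling: P(τ_{3.75} ≤ 19.07) ≈ 2 · 0.19525 = 0.39050 ≈ 0.3905.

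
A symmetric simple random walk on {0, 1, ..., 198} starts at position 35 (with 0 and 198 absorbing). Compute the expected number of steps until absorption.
E[τ | X_0 = 35] = 5705

Let v_k = E[τ | X_0 = k]. Boundary: v_0 = v_198 = 0. Recurrence: v_k = 1 + (v_{k-1} + v_{k+1})/2 for 1 ≤ k ≤ 197. The particular solution to v_k − (v_{k-1} + v_{k+1})/2 = 1 is v_k = −k^2. Adding homogeneous solution A + B k and matching boundaries gives v_k = k (198 − k). Substituting k = 35: v_35 = 35 · 163 = 5705.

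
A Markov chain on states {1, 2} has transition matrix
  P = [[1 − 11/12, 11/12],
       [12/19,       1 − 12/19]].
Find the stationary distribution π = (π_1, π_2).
π_1 = 144/353, π_2 = 209/353

Solve πP = π with π_1 + π_2 = 1. From πP = π: π_1 · (1 − 11/12) + π_2 · 12/19 = π_1 ⇒ π_2 · 12/19 = π_1 · 11/12 ⇒ π_2/π_1 = (11/12)/(12/19) = 209/144. Together with π_1 + π_2 = 1:
  π_1 = (12/19)/(11/12 + 12/19) = (12/19)/(353/228) = 144/353,
  π_2 = (11/12)/(11/12 + 12/19) = (11/12)/(353/228) = 209/353.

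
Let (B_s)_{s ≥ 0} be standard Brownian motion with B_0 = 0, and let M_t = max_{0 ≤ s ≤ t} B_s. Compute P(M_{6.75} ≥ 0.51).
P(M_{6.75} ≥ 0.51) = 2·P(B_{6.75} ≥ 0.51) = 2(1 − Φ(0.51/√6.75)) ≈ 0.8444

By the reflection principle for Brownian motion, P(M_t ≥ a) = 2 · P(B_t ≥ a) for a ≥ 0. Since B_t ~ N(0, t), P(B_t ≥ 0.51) = 1 − Φ(0.51/√t) = 1 − Φ(0.51/√6.75) = 1 − Φ(0.1963). So
  P(M_{6.75} ≥ 0.51) = 2(1 − Φ(0.1963)) ≈ 0.8444.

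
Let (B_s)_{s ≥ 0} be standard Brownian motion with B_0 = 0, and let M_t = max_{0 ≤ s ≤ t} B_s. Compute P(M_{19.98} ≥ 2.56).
P(M_{19.98} ≥ 2.56) = 2·P(B_{19.98} ≥ 2.56) = 2(1 − Φ(2.56/√19.98)) ≈ 0.5668

By the reflection principle for Brownian motion, P(M_t ≥ a) = 2 · P(B_t ≥ a) for a ≥ 0. Since B_t ~ N(0, t), P(B_t ≥ 2.56) = 1 − Φ(2.56/√t) = 1 − Φ(2.56/√19.98) = 1 − Φ(0.5727). So
  P(M_{19.98} ≥ 2.56) = 2(1 − Φ(0.5727)) ≈ 0.5668.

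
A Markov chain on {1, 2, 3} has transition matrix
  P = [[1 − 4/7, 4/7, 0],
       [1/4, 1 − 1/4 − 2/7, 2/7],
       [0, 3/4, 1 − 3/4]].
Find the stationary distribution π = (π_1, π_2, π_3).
π = (147/611, 336/611, 128/611)

This is a birth-death chain on three states, which satisfies detailed balance: π_1 · P_{12} = π_2 · P_{21} and π_2 · P_{23} = π_3 · P_{32}.
From π_1 · 4/7 = π_2 · 1/4: π_2/π_1 = (4/7)/(1/4) = 16/7.
From π_2 · 2/7 = π_3 · 3/4: π_3/π_2 = (2/7)/(3/4) = 8/21.
Take π_1 proportional to 1; then unnormalized π = (1, 16/7, 128/147). Normalize by dividing by the sum 611/147:
  π = (147/611, 336/611, 128/611).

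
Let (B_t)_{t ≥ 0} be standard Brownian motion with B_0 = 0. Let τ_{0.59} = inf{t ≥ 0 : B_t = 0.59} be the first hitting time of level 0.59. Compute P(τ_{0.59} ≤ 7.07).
P(τ_{0.59} ≤ 7.07) = 2(1 − Φ(0.59/√7.07)) = 2(1 − Φ(0.2219)) ≈ 0.8244

By the reflection principle for standard BM, P(τ_b ≤ t) = 2 · P(B_t ≥ b). Since B_t ~ N(0, t), P(B_t ≥ 0.59) = 1 − Φ(0.59/√t) = 1 − Φ(0.59/√7.07) = 1 − Φ(0.2219) ≈ 0.41220. Doubling: P(τ_{0.59} ≤ 7.07) ≈ 2 · 0.41220 = 0.82440 ≈ 0.8244.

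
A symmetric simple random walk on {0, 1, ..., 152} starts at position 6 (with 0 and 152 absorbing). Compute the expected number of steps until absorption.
E[τ | X_0 = 6] = 876

Let v_k = E[τ | X_0 = k]. Boundary: v_0 = v_152 = 0. Recurrence: v_k = 1 + (v_{k-1} + v_{k+1})/2 for 1 ≤ k ≤ 151. The particular solution to v_k − (v_{k-1} + v_{k+1})/2 = 1 is v_k = −k^2. Adding homogeneous solution A + B k and matching boundaries gives v_k = k (152 − k). Substituting k = 6: v_6 = 6 · 146 = 876.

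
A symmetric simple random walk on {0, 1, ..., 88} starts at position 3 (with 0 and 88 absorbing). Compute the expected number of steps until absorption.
E[τ | X_0 = 3] = 255

Let v_k = E[τ | X_0 = k]. Boundary: v_0 = v_88 = 0. Recurrence: v_k = 1 + (v_{k-1} + v_{k+1})/2 for 1 ≤ k ≤ 87. The particular solution to v_k − (v_{k-1} + v_{k+1})/2 = 1 is v_k = −k^2. Adding homogeneous solution A + B k and matching boundaries gives v_k = k (88 − k). Substituting k = 3: v_3 = 3 · 85 = 255.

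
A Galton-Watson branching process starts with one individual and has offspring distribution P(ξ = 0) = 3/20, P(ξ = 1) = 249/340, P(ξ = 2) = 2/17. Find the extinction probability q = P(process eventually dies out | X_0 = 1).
q = 1

Mean offspring μ = 0·3/20 + 1·249/340 + 2·2/17 = 329/340 ≤ 1. For μ ≤ 1 with offspring not concentrated at 1, the Galton-Watson process goes extinct almost surely, so q = 1.
(Algebraic check: The pgf is f(s) = 3/20 + 249/340·s + 2/17·s². The extinction probability q is the smallest fixed point of f in [0, 1]. Setting s = f(s):
  2/17·s² + (249/340 − 1)·s + 3/20 = 0
  2/17·s² − (3/20 + 2/17)·s + 3/20 = 0
which factors as (s − 1)·(2/17·s − 3/20) = 0, giving roots s = 1 and s = (3/20)/(2/17) = 51/40. Since 51/40 ≥ 1, the smallest root in [0, 1] is s = 1.)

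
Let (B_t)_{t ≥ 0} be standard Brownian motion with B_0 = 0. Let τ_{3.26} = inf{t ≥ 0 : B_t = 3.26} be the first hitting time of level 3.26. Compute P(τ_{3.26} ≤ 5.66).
P(τ_{3.26} ≤ 5.66) = 2(1 − Φ(3.26/√5.66)) = 2(1 − Φ(1.3703)) ≈ 0.1706

By the reflection principle for standard BM, P(τ_b ≤ t) = 2 · P(B_t ≥ b). Since B_t ~ N(0, t), P(B_t ≥ 3.26) = 1 − Φ(3.26/√t) = 1 − Φ(3.26/√5.66) = 1 − Φ(1.3703) ≈ 0.08530. Doubling: P(τ_{3.26} ≤ 5.66) ≈ 2 · 0.08530 = 0.17060 ≈ 0.1706.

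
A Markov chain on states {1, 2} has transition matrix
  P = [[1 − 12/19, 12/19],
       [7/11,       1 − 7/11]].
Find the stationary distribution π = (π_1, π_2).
π_1 = 133/265, π_2 = 132/265

Solve πP = π with π_1 + π_2 = 1. From πP = π: π_1 · (1 − 12/19) + π_2 · 7/11 = π_1 ⇒ π_2 · 7/11 = π_1 · 12/19 ⇒ π_2/π_1 = (12/19)/(7/11) = 132/133. Together with π_1 + π_2 = 1:
  π_1 = (7/11)/(12/19 + 7/11) = (7/11)/(265/209) = 133/265,
  π_2 = (12/19)/(12/19 + 7/11) = (12/19)/(265/209) = 132/265.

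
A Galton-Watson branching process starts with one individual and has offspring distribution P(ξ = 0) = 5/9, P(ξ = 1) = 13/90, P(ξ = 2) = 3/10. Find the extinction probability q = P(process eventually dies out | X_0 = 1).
q = 1

Mean offspring μ = 0·5/9 + 1·13/90 + 2·3/10 = 67/90 ≤ 1. For μ ≤ 1 with offspring not concentrated at 1, the Galton-Watson process goes extinct almost surely, so q = 1.
(Algebraic check: The pgf is f(s) = 5/9 + 13/90·s + 3/10·s². The extinction probability q is the smallest fixed point of f in [0, 1]. Setting s = f(s):
  3/10·s² + (13/90 − 1)·s + 5/9 = 0
  3/10·s² − (5/9 + 3/10)·s + 5/9 = 0
which factors as (s − 1)·(3/10·s − 5/9) = 0, giving roots s = 1 and s = (5/9)/(3/10) = 50/27. Since 50/27 ≥ 1, the smallest root in [0, 1] is s = 1.)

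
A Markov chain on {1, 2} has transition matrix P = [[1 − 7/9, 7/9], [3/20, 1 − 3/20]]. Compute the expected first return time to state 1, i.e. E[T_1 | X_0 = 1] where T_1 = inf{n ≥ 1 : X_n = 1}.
E[T_1 | X_0 = 1] = 1/π_1 = 167/27

For an irreducible recurrent Markov chain with stationary distribution π, E[T_i | X_0 = i] = 1/π_i (Kac's formula). Here π_1 = (3/20)/(7/9 + 3/20) = (3/20)/(167/180) = 27/167, so E[T_1 | X_0 = 1] = 1/π_1 = (7/9 + 3/20)/(3/20) = (167/180)/(3/20) = 167/27.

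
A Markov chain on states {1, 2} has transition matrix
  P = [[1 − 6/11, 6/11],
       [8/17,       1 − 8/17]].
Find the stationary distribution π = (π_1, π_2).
π_1 = 44/95, π_2 = 51/95

Solve πP = π with π_1 + π_2 = 1. From πP = π: π_1 · (1 − 6/11) + π_2 · 8/17 = π_1 ⇒ π_2 · 8/17 = π_1 · 6/11 ⇒ π_2/π_1 = (6/11)/(8/17) = 51/44. Together with π_1 + π_2 = 1:
  π_1 = (8/17)/(6/11 + 8/17) = (8/17)/(190/187) = 44/95,
  π_2 = (6/11)/(6/11 + 8/17) = (6/11)/(190/187) = 51/95.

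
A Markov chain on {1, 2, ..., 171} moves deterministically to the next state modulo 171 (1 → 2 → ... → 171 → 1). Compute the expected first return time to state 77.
E[T_77 | X_0 = 77] = 171

The chain cycles deterministically, so starting at state 77 it returns in exactly 171 steps. Equivalently, the stationary distribution is uniform π_j = 1/171 for every state j, so by Kac's formula E[T_77] = 1/π_77 = 171.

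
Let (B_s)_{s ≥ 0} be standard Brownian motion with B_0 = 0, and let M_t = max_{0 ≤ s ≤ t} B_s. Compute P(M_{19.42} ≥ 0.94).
P(M_{19.42} ≥ 0.94) = 2·P(B_{19.42} ≥ 0.94) = 2(1 − Φ(0.94/√19.42)) ≈ 0.8311

By the reflection principle for Brownian motion, P(M_t ≥ a) = 2 · P(B_t ≥ a) for a ≥ 0. Since B_t ~ N(0, t), P(B_t ≥ 0.94) = 1 − Φ(0.94/√t) = 1 − Φ(0.94/√19.42) = 1 − Φ(0.2133). So
  P(M_{19.42} ≥ 0.94) = 2(1 − Φ(0.2133)) ≈ 0.8311.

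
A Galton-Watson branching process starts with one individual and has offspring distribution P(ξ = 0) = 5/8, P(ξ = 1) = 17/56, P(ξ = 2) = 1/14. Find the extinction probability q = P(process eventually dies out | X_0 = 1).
q = 1

Mean offspring μ = 0·5/8 + 1·17/56 + 2·1/14 = 25/56 ≤ 1. For μ ≤ 1 with offspring not concentrated at 1, the Galton-Watson process goes extinct almost surely, so q = 1.
(Algebraic check: The pgf is f(s) = 5/8 + 17/56·s + 1/14·s². The extinction probability q is the smallest fixed point of f in [0, 1]. Setting s = f(s):
  1/14·s² + (17/56 − 1)·s + 5/8 = 0
  1/14·s² − (5/8 + 1/14)·s + 5/8 = 0
which factors as (s − 1)·(1/14·s − 5/8) = 0, giving roots s = 1 and s = (5/8)/(1/14) = 35/4. Since 35/4 ≥ 1, the smallest root in [0, 1] is s = 1.)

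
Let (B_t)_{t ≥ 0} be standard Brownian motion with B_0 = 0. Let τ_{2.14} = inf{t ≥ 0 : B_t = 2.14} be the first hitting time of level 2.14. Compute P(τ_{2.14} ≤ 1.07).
P(τ_{2.14} ≤ 1.07) = 2(1 − Φ(2.14/√1.07)) = 2(1 − Φ(2.0688)) ≈ 0.0386

By the reflection principle for standard BM, P(τ_b ≤ t) = 2 · P(B_t ≥ b). Since B_t ~ N(0, t), P(B_t ≥ 2.14) = 1 − Φ(2.14/√t) = 1 − Φ(2.14/√1.07) = 1 − Φ(2.0688) ≈ 0.01928. Doubling: P(τ_{2.14} ≤ 1.07) ≈ 2 · 0.01928 = 0.03856 ≈ 0.0386.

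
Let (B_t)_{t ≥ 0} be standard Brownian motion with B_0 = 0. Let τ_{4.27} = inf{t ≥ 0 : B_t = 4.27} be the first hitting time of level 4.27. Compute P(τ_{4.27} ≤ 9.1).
P(τ_{4.27} ≤ 9.1) = 2(1 − Φ(4.27/√9.1)) = 2(1 − Φ(1.4155)) ≈ 0.1569

By the reflection principle for standard BM, P(τ_b ≤ t) = 2 · P(B_t ≥ b). Since B_t ~ N(0, t), P(B_t ≥ 4.27) = 1 − Φ(4.27/√t) = 1 − Φ(4.27/√9.1) = 1 − Φ(1.4155) ≈ 0.07846. Doubling: P(τ_{4.27} ≤ 9.1) ≈ 2 · 0.07846 = 0.15692 ≈ 0.1569.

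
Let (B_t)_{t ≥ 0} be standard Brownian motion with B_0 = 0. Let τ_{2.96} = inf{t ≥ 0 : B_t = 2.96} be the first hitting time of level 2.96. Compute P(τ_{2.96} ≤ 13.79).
P(τ_{2.96} ≤ 13.79) = 2(1 − Φ(2.96/√13.79)) = 2(1 − Φ(0.7971)) ≈ 0.4254

By the reflection principle for standard BM, P(τ_b ≤ t) = 2 · P(B_t ≥ b). Since B_t ~ N(0, t), P(B_t ≥ 2.96) = 1 − Φ(2.96/√t) = 1 − Φ(2.96/√13.79) = 1 − Φ(0.7971) ≈ 0.21270. Doubling: P(τ_{2.96} ≤ 13.79) ≈ 2 · 0.21270 = 0.42540 ≈ 0.4254.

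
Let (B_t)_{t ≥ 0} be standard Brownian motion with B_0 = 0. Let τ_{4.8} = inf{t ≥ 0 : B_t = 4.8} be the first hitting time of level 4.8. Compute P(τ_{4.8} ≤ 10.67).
P(τ_{4.8} ≤ 10.67) = 2(1 − Φ(4.8/√10.67)) = 2(1 − Φ(1.4695)) ≈ 0.1417

By the reflection principle for standard BM, P(τ_b ≤ t) = 2 · P(B_t ≥ b). Since B_t ~ N(0, t), P(B_t ≥ 4.8) = 1 − Φ(4.8/√t) = 1 − Φ(4.8/√10.67) = 1 − Φ(1.4695) ≈ 0.07085. Doubling: P(τ_{4.8} ≤ 10.67) ≈ 2 · 0.07085 = 0.14170 ≈ 0.1417.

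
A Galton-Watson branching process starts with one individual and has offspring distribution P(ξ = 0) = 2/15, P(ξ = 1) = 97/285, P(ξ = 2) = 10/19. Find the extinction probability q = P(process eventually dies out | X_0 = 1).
q = 19/75

The pgf is f(s) = 2/15 + 97/285·s + 10/19·s². The extinction probability q is the smallest fixed point of f in [0, 1]. Setting s = f(s):
  10/19·s² + (97/285 − 1)·s + 2/15 = 0
  10/19·s² − (2/15 + 10/19)·s + 2/15 = 0
which factors as (s − 1)·(10/19·s − 2/15) = 0, giving roots s = 1 and s = (2/15)/(10/19) = 19/75.
Mean offspring μ = 97/285 + 2·10/19 = 397/285 > 1 (supercritical), so q < 1. The extinction probability is the smaller root: q = (2/15)/(10/19) = 19/75.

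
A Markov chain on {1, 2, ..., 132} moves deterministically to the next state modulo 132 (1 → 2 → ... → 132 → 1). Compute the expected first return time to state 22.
E[T_22 | X_0 = 22] = 132

The chain cycles deterministically, so starting at state 22 it returns in exactly 132 steps. Equivalently, the stationary distribution is uniform π_j = 1/132 for every state j, so by Kac's formula E[T_22] = 1/π_22 = 132.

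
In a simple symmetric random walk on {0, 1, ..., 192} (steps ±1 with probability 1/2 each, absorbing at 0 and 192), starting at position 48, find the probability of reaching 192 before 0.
P(hit 192 before 0) = 48/192 = 1/4

Let u_k = P(hit 192 before 0 | start at k). Then u_0 = 0, u_192 = 1, and u_k = u_{k-1}/2 + u_{k+1}/2 for 1 ≤ k ≤ 191. This harmonic recurrence is solved by u_k = k/192, giving u_48 = 48/192 = 1/4.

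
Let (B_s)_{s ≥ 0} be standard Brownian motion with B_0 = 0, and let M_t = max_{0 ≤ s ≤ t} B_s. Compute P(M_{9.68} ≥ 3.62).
P(M_{9.68} ≥ 3.62) = 2·P(B_{9.68} ≥ 3.62) = 2(1 − Φ(3.62/√9.68)) ≈ 0.2446

By the reflection principle for Brownian motion, P(M_t ≥ a) = 2 · P(B_t ≥ a) for a ≥ 0. Since B_t ~ N(0, t), P(B_t ≥ 3.62) = 1 − Φ(3.62/√t) = 1 − Φ(3.62/√9.68) = 1 − Φ(1.1635). So
  P(M_{9.68} ≥ 3.62) = 2(1 − Φ(1.1635)) ≈ 0.2446.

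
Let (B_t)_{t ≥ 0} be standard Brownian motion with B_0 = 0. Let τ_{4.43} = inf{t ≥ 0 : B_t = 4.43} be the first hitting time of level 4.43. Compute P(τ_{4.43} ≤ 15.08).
P(τ_{4.43} ≤ 15.08) = 2(1 − Φ(4.43/√15.08)) = 2(1 − Φ(1.1408)) ≈ 0.2540

By the reflection principle for standard BM, P(τ_b ≤ t) = 2 · P(B_t ≥ b). Since B_t ~ N(0, t), P(B_t ≥ 4.43) = 1 − Φ(4.43/√t) = 1 − Φ(4.43/√15.08) = 1 − Φ(1.1408) ≈ 0.12698. Doubling: P(τ_{4.43} ≤ 15.08) ≈ 2 · 0.12698 = 0.25396 ≈ 0.2540.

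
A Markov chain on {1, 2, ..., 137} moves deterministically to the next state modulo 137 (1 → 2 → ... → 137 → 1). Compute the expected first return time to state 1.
E[T_1 | X_0 = 1] = 137

The chain cycles deterministically, so starting at state 1 it returns in exactly 137 steps. Equivalently, the stationary distribution is uniform π_j = 1/137 for every state j, so by Kac's formula E[T_1] = 1/π_1 = 137.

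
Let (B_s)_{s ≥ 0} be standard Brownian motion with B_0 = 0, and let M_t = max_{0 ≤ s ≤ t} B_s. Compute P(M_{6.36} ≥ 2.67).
P(M_{6.36} ≥ 2.67) = 2·P(B_{6.36} ≥ 2.67) = 2(1 − Φ(2.67/√6.36)) ≈ 0.2897

By the reflection principle for Brownian motion, P(M_t ≥ a) = 2 · P(B_t ≥ a) for a ≥ 0. Since B_t ~ N(0, t), P(B_t ≥ 2.67) = 1 − Φ(2.67/√t) = 1 − Φ(2.67/√6.36) = 1 − Φ(1.0587). So
  P(M_{6.36} ≥ 2.67) = 2(1 − Φ(1.0587)) ≈ 0.2897.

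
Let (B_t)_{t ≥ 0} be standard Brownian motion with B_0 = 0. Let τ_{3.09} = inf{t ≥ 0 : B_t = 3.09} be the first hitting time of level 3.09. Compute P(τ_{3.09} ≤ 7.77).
P(τ_{3.09} ≤ 7.77) = 2(1 − Φ(3.09/√7.77)) = 2(1 − Φ(1.1085)) ≈ 0.2676

By the reflection principle for standard BM, P(τ_b ≤ t) = 2 · P(B_t ≥ b). Since B_t ~ N(0, t), P(B_t ≥ 3.09) = 1 − Φ(3.09/√t) = 1 − Φ(3.09/√7.77) = 1 − Φ(1.1085) ≈ 0.13382. Doubling: P(τ_{3.09} ≤ 7.77) ≈ 2 · 0.13382 = 0.26764 ≈ 0.2676.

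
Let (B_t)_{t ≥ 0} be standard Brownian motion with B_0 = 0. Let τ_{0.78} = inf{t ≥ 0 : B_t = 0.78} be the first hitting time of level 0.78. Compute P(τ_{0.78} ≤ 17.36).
P(τ_{0.78} ≤ 17.36) = 2(1 − Φ(0.78/√17.36)) = 2(1 − Φ(0.1872)) ≈ 0.8515

By the reflection principle for standard BM, P(τ_b ≤ t) = 2 · P(B_t ≥ b). Since B_t ~ N(0, t), P(B_t ≥ 0.78) = 1 − Φ(0.78/√t) = 1 − Φ(0.78/√17.36) = 1 − Φ(0.1872) ≈ 0.42575. Doubling: P(τ_{0.78} ≤ 17.36) ≈ 2 · 0.42575 = 0.85150 ≈ 0.8515.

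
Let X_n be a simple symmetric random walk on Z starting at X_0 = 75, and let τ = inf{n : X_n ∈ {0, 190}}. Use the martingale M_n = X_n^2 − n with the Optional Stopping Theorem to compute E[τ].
E[τ] = 8625

M_n = X_n^2 − n is a martingale (since E[X_{n+1}^2 | F_n] = X_n^2 + 1). By OST (τ has finite mean in a bounded region), E[M_τ] = E[M_0] = X_0^2 − 0 = 75^2 = 5625. Also E[M_τ] = E[X_τ^2] − E[τ]. The walk exits at 0 or 190, with P(hit 190 first) = 75/190, so E[X_τ^2] = 190^2 · 75/190 + 0 = 14250. Thus E[τ] = E[X_τ^2] − E[M_τ] = 14250 − 5625 = 8625 = 75(190 − 75) = 8625.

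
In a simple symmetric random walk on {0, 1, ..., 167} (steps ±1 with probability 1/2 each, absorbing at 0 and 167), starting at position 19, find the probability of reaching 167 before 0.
P(hit 167 before 0) = 19/167

Let u_k = P(hit 167 before 0 | start at k). Then u_0 = 0, u_167 = 1, and u_k = u_{k-1}/2 + u_{k+1}/2 for 1 ≤ k ≤ 166. This harmonic recurrence is solved by u_k = k/167, giving u_19 = 19/167.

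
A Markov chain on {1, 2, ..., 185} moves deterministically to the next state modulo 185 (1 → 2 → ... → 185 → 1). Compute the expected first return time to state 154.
E[T_154 | X_0 = 154] = 185

The chain cycles deterministically, so starting at state 154 it returns in exactly 185 steps. Equivalently, the stationary distribution is uniform π_j = 1/185 for every state j, so by Kac's formula E[T_154] = 1/π_154 = 185.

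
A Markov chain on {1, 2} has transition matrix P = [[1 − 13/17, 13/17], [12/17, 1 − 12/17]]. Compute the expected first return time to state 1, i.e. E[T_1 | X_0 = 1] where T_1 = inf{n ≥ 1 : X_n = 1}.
E[T_1 | X_0 = 1] = 1/π_1 = 25/12

For an irreducible recurrent Markov chain with stationary distribution π, E[T_i | X_0 = i] = 1/π_i (Kac's formula). Here π_1 = (12/17)/(13/17 + 12/17) = (12/17)/(25/17) = 12/25, so E[T_1 | X_0 = 1] = 1/π_1 = (13/17 + 12/17)/(12/17) = (25/17)/(12/17) = 25/12.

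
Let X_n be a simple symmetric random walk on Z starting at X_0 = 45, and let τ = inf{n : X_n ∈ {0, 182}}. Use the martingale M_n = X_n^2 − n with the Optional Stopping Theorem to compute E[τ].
E[τ] = 6165

M_n = X_n^2 − n is a martingale (since E[X_{n+1}^2 | F_n] = X_n^2 + 1). By OST (τ has finite mean in a bounded region), E[M_τ] = E[M_0] = X_0^2 − 0 = 45^2 = 2025. Also E[M_τ] = E[X_τ^2] − E[τ]. The walk exits at 0 or 182, with P(hit 182 first) = 45/182, so E[X_τ^2] = 182^2 · 45/182 + 0 = 8190. Thus E[τ] = E[X_τ^2] − E[M_τ] = 8190 − 2025 = 6165 = 45(182 − 45) = 6165.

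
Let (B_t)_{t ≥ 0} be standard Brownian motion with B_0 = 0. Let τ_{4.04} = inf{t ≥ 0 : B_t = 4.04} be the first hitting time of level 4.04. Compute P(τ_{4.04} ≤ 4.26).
P(τ_{4.04} ≤ 4.26) = 2(1 − Φ(4.04/√4.26)) = 2(1 − Φ(1.9574)) ≈ 0.0503

By the reflection principle for standard BM, P(τ_b ≤ t) = 2 · P(B_t ≥ b). Since B_t ~ N(0, t), P(B_t ≥ 4.04) = 1 − Φ(4.04/√t) = 1 − Φ(4.04/√4.26) = 1 − Φ(1.9574) ≈ 0.02515. Doubling: P(τ_{4.04} ≤ 4.26) ≈ 2 · 0.02515 = 0.05030 ≈ 0.0503.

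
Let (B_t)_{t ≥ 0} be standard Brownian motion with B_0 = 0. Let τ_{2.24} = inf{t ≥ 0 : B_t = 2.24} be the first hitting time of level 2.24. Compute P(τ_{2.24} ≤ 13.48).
P(τ_{2.24} ≤ 13.48) = 2(1 − Φ(2.24/√13.48)) = 2(1 − Φ(0.6101)) ≈ 0.5418

By the reflection principle for standard BM, P(τ_b ≤ t) = 2 · P(B_t ≥ b). Since B_t ~ N(0, t), P(B_t ≥ 2.24) = 1 − Φ(2.24/√t) = 1 − Φ(2.24/√13.48) = 1 − Φ(0.6101) ≈ 0.27090. Doubling: P(τ_{2.24} ≤ 13.48) ≈ 2 · 0.27090 = 0.54180 ≈ 0.5418.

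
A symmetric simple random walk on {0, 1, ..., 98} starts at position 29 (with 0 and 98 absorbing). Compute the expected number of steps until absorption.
E[τ | X_0 = 29] = 2001

Let v_k = E[τ | X_0 = k]. Boundary: v_0 = v_98 = 0. Recurrence: v_k = 1 + (v_{k-1} + v_{k+1})/2 for 1 ≤ k ≤ 97. The particular solution to v_k − (v_{k-1} + v_{k+1})/2 = 1 is v_k = −k^2. Adding homogeneous solution A + B k and matching boundaries gives v_k = k (98 − k). Substituting k = 29: v_29 = 29 · 69 = 2001.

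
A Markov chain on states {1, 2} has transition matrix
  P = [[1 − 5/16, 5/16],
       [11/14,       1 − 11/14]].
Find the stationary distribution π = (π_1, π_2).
π_1 = 88/123, π_2 = 35/123

Solve πP = π with π_1 + π_2 = 1. From πP = π: π_1 · (1 − 5/16) + π_2 · 11/14 = π_1 ⇒ π_2 · 11/14 = π_1 · 5/16 ⇒ π_2/π_1 = (5/16)/(11/14) = 35/88. Together with π_1 + π_2 = 1:
  π_1 = (11/14)/(5/16 + 11/14) = (11/14)/(123/112) = 88/123,
  π_2 = (5/16)/(5/16 + 11/14) = (5/16)/(123/112) = 35/123.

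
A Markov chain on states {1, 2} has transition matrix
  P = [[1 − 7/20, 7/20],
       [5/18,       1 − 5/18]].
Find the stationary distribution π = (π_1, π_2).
π_1 = 50/113, π_2 = 63/113

Solve πP = π with π_1 + π_2 = 1. From πP = π: π_1 · (1 − 7/20) + π_2 · 5/18 = π_1 ⇒ π_2 · 5/18 = π_1 · 7/20 ⇒ π_2/π_1 = (7/20)/(5/18) = 63/50. Together with π_1 + π_2 = 1:
  π_1 = (5/18)/(7/20 + 5/18) = (5/18)/(113/180) = 50/113,
  π_2 = (7/20)/(7/20 + 5/18) = (7/20)/(113/180) = 63/113.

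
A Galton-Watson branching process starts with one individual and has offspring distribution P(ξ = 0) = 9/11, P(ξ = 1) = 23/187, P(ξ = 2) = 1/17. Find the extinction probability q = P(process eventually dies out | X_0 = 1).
q = 1

Mean offspring μ = 0·9/11 + 1·23/187 + 2·1/17 = 45/187 ≤ 1. For μ ≤ 1 with offspring not concentrated at 1, the Galton-Watson process goes extinct almost surely, so q = 1.
(Algebraic check: The pgf is f(s) = 9/11 + 23/187·s + 1/17·s². The extinction probability q is the smallest fixed point of f in [0, 1]. Setting s = f(s):
  1/17·s² + (23/187 − 1)·s + 9/11 = 0
  1/17·s² − (9/11 + 1/17)·s + 9/11 = 0
which factors as (s − 1)·(1/17·s − 9/11) = 0, giving roots s = 1 and s = (9/11)/(1/17) = 153/11. Since 153/11 ≥ 1, the smallest root in [0, 1] is s = 1.)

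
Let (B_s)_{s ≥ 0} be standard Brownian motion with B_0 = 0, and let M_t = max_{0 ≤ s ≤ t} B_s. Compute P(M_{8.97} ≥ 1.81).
P(M_{8.97} ≥ 1.81) = 2·P(B_{8.97} ≥ 1.81) = 2(1 − Φ(1.81/√8.97)) ≈ 0.5456

By the reflection principle for Brownian motion, P(M_t ≥ a) = 2 · P(B_t ≥ a) for a ≥ 0. Since B_t ~ N(0, t), P(B_t ≥ 1.81) = 1 − Φ(1.81/√t) = 1 − Φ(1.81/√8.97) = 1 − Φ(0.6043). So
  P(M_{8.97} ≥ 1.81) = 2(1 − Φ(0.6043)) ≈ 0.5456.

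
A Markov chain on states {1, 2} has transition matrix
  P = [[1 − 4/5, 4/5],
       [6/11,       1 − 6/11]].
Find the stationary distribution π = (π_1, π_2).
π_1 = 15/37, π_2 = 22/37

Solve πP = π with π_1 + π_2 = 1. From πP = π: π_1 · (1 − 4/5) + π_2 · 6/11 = π_1 ⇒ π_2 · 6/11 = π_1 · 4/5 ⇒ π_2/π_1 = (4/5)/(6/11) = 22/15. Together with π_1 + π_2 = 1:
  π_1 = (6/11)/(4/5 + 6/11) = (6/11)/(74/55) = 15/37,
  π_2 = (4/5)/(4/5 + 6/11) = (4/5)/(74/55) = 22/37.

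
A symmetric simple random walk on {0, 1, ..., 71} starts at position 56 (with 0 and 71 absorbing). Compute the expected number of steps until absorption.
E[τ | X_0 = 56] = 840

Let v_k = E[τ | X_0 = k]. Boundary: v_0 = v_71 = 0. Recurrence: v_k = 1 + (v_{k-1} + v_{k+1})/2 for 1 ≤ k ≤ 70. The particular solution to v_k − (v_{k-1} + v_{k+1})/2 = 1 is v_k = −k^2. Adding homogeneous solution A + B k and matching boundaries gives v_k = k (71 − k). Substituting k = 56: v_56 = 56 · 15 = 840.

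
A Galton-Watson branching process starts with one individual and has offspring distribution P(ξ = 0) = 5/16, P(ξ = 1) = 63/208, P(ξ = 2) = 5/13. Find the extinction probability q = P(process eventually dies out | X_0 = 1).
q = 13/16

The pgf is f(s) = 5/16 + 63/208·s + 5/13·s². The extinction probability q is the smallest fixed point of f in [0, 1]. Setting s = f(s):
  5/13·s² + (63/208 − 1)·s + 5/16 = 0
  5/13·s² − (5/16 + 5/13)·s + 5/16 = 0
which factors as (s − 1)·(5/13·s − 5/16) = 0, giving roots s = 1 and s = (5/16)/(5/13) = 13/16.
Mean offspring μ = 63/208 + 2·5/13 = 223/208 > 1 (supercritical), so q < 1. The extinction probability is the smaller root: q = (5/16)/(5/13) = 13/16.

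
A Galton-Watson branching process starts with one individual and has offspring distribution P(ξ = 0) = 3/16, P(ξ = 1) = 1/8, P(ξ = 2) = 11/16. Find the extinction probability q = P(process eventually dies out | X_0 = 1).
q = 3/11

The pgf is f(s) = 3/16 + 1/8·s + 11/16·s². The extinction probability q is the smallest fixed point of f in [0, 1]. Setting s = f(s):
  11/16·s² + (1/8 − 1)·s + 3/16 = 0
  11/16·s² − (3/16 + 11/16)·s + 3/16 = 0
which factors as (s − 1)·(11/16·s − 3/16) = 0, giving roots s = 1 and s = (3/16)/(11/16) = 3/11.
Mean offspring μ = 1/8 + 2·11/16 = 3/2 > 1 (supercritical), so q < 1. The extinction probability is the smaller root: q = (3/16)/(11/16) = 3/11.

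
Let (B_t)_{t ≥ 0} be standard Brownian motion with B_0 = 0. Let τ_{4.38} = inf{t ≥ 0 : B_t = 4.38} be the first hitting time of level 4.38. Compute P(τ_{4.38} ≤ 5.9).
P(τ_{4.38} ≤ 5.9) = 2(1 − Φ(4.38/√5.9)) = 2(1 − Φ(1.8032)) ≈ 0.0714

By the reflection principle for standard BM, P(τ_b ≤ t) = 2 · P(B_t ≥ b). Since B_t ~ N(0, t), P(B_t ≥ 4.38) = 1 − Φ(4.38/√t) = 1 − Φ(4.38/√5.9) = 1 − Φ(1.8032) ≈ 0.03568. Doubling: P(τ_{4.38} ≤ 5.9) ≈ 2 · 0.03568 = 0.07136 ≈ 0.0714.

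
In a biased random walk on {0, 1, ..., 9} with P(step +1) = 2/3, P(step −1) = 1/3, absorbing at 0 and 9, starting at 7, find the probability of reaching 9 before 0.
P(hit 9 before 0) = (1 − (1/2)^7) / (1 − (1/2)^9) = 508/511

Let u_k denote P(reach 9 before 0 | start at k). Boundary: u_0 = 0, u_9 = 1. Recurrence: u_k = 2/3·u_{k+1} + 1/3·u_{k-1} for 1 ≤ k ≤ 8. Try u_k = A + B·r^k with r = q/p = (1/3)/(2/3) = 1/2. Substitution satisfies the recurrence; boundary conditions give:
  u_k = (1 − r^k) / (1 − r^N) = (1 − (1/2)^7) / (1 − (1/2)^9) = 508/511.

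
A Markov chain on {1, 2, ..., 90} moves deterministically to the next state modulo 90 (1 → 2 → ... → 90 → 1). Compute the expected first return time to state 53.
E[T_53 | X_0 = 53] = 90

The chain cycles deterministically, so starting at state 53 it returns in exactly 90 steps. Equivalently, the stationary distribution is uniform π_j = 1/90 for every state j, so by Kac's formula E[T_53] = 1/π_53 = 90.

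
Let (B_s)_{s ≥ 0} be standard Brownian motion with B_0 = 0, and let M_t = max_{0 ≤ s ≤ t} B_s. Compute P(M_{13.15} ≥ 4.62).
P(M_{13.15} ≥ 4.62) = 2·P(B_{13.15} ≥ 4.62) = 2(1 − Φ(4.62/√13.15)) ≈ 0.2027

By the reflection principle for Brownian motion, P(M_t ≥ a) = 2 · P(B_t ≥ a) for a ≥ 0. Since B_t ~ N(0, t), P(B_t ≥ 4.62) = 1 − Φ(4.62/√t) = 1 − Φ(4.62/√13.15) = 1 − Φ(1.2740). So
  P(M_{13.15} ≥ 4.62) = 2(1 − Φ(1.2740)) ≈ 0.2027.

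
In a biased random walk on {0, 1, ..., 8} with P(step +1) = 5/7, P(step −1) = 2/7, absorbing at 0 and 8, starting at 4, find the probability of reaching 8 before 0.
P(hit 8 before 0) = (1 − (2/5)^4) / (1 − (2/5)^8) = 625/641

Let u_k denote P(reach 8 before 0 | start at k). Boundary: u_0 = 0, u_8 = 1. Recurrence: u_k = 5/7·u_{k+1} + 2/7·u_{k-1} for 1 ≤ k ≤ 7. Try u_k = A + B·r^k with r = q/p = (2/7)/(5/7) = 2/5. Substitution satisfies the recurrence; boundary conditions give:
  u_k = (1 − r^k) / (1 − r^N) = (1 − (2/5)^4) / (1 − (2/5)^8) = 625/641.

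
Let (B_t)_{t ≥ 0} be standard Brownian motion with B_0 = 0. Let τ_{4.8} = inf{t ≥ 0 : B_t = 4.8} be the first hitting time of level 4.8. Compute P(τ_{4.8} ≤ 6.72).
P(τ_{4.8} ≤ 6.72) = 2(1 − Φ(4.8/√6.72)) = 2(1 − Φ(1.8516)) ≈ 0.0641

By the reflection principle for standard BM, P(τ_b ≤ t) = 2 · P(B_t ≥ b). Since B_t ~ N(0, t), P(B_t ≥ 4.8) = 1 − Φ(4.8/√t) = 1 − Φ(4.8/√6.72) = 1 − Φ(1.8516) ≈ 0.03204. Doubling: P(τ_{4.8} ≤ 6.72) ≈ 2 · 0.03204 = 0.06408 ≈ 0.0641.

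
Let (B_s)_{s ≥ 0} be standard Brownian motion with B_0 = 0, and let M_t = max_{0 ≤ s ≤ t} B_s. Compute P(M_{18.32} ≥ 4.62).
P(M_{18.32} ≥ 4.62) = 2·P(B_{18.32} ≥ 4.62) = 2(1 − Φ(4.62/√18.32)) ≈ 0.2804

By the reflection principle for Brownian motion, P(M_t ≥ a) = 2 · P(B_t ≥ a) for a ≥ 0. Since B_t ~ N(0, t), P(B_t ≥ 4.62) = 1 − Φ(4.62/√t) = 1 − Φ(4.62/√18.32) = 1 − Φ(1.0794). So
  P(M_{18.32} ≥ 4.62) = 2(1 − Φ(1.0794)) ≈ 0.2804.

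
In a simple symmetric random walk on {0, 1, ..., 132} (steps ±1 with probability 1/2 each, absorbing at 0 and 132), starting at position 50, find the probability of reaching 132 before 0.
P(hit 132 before 0) = 50/132 = 25/66

Let u_k = P(hit 132 before 0 | start at k). Then u_0 = 0, u_132 = 1, and u_k = u_{k-1}/2 + u_{k+1}/2 for 1 ≤ k ≤ 131. This harmonic recurrence is solved by u_k = k/132, giving u_50 = 50/132 = 25/66.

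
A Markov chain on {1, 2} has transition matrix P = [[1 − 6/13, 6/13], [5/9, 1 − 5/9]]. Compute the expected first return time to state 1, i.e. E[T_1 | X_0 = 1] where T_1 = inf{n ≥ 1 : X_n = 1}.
E[T_1 | X_0 = 1] = 1/π_1 = 119/65

For an irreducible recurrent Markov chain with stationary distribution π, E[T_i | X_0 = i] = 1/π_i (Kac's formula). Here π_1 = (5/9)/(6/13 + 5/9) = (5/9)/(119/117) = 65/119, so E[T_1 | X_0 = 1] = 1/π_1 = (6/13 + 5/9)/(5/9) = (119/117)/(5/9) = 119/65.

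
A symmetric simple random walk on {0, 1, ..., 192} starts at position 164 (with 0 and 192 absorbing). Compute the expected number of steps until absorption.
E[τ | X_0 = 164] = 4592

Let v_k = E[τ | X_0 = k]. Boundary: v_0 = v_192 = 0. Recurrence: v_k = 1 + (v_{k-1} + v_{k+1})/2 for 1 ≤ k ≤ 191. The particular solution to v_k − (v_{k-1} + v_{k+1})/2 = 1 is v_k = −k^2. Adding homogeneous solution A + B k and matching boundaries gives v_k = k (192 − k). Substituting k = 164: v_164 = 164 · 28 = 4592.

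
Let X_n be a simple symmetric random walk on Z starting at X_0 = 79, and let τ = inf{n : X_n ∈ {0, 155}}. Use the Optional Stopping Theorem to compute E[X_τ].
E[X_τ] = 79

X_n is a martingale and τ is a bounded-mean stopping time (indeed τ is finite a.s. with bounded expectation since the walk is in a bounded region). By the OST, E[X_τ] = E[X_0] = 79. Equivalently: E[X_τ] = 155 · P(hit 155 first) + 0 · P(hit 0 first) = 155 · (79/155) = 79.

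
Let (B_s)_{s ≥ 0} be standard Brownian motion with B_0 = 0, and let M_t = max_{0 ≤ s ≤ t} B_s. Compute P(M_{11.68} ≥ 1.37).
P(M_{11.68} ≥ 1.37) = 2·P(B_{11.68} ≥ 1.37) = 2(1 − Φ(1.37/√11.68)) ≈ 0.6885

By the reflection principle for Brownian motion, P(M_t ≥ a) = 2 · P(B_t ≥ a) for a ≥ 0. Since B_t ~ N(0, t), P(B_t ≥ 1.37) = 1 − Φ(1.37/√t) = 1 − Φ(1.37/√11.68) = 1 − Φ(0.4009). So
  P(M_{11.68} ≥ 1.37) = 2(1 − Φ(0.4009)) ≈ 0.6885.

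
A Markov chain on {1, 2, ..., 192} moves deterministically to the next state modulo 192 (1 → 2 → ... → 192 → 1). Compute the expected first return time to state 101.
E[T_101 | X_0 = 101] = 192

The chain cycles deterministically, so starting at state 101 it returns in exactly 192 steps. Equivalently, the stationary distribution is uniform π_j = 1/192 for every state j, so by Kac's formula E[T_101] = 1/π_101 = 192.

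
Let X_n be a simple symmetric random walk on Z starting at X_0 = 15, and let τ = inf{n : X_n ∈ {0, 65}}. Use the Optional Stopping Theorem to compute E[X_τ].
E[X_τ] = 15

X_n is a martingale and τ is a bounded-mean stopping time (indeed τ is finite a.s. with bounded expectation since the walk is in a bounded region). By the OST, E[X_τ] = E[X_0] = 15. Equivalently: E[X_τ] = 65 · P(hit 65 first) + 0 · P(hit 0 first) = 65 · (15/65) = 15.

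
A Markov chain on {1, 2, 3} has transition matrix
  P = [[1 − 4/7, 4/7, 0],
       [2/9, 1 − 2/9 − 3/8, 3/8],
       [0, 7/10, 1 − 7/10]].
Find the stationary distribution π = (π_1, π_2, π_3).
π = (98/485, 252/485, 27/97)

This is a birth-death chain on three states, which satisfies detailed balance: π_1 · P_{12} = π_2 · P_{21} and π_2 · P_{23} = π_3 · P_{32}.
From π_1 · 4/7 = π_2 · 2/9: π_2/π_1 = (4/7)/(2/9) = 18/7.
From π_2 · 3/8 = π_3 · 7/10: π_3/π_2 = (3/8)/(7/10) = 15/28.
Take π_1 proportional to 1; then unnormalized π = (1, 18/7, 135/98). Normalize by dividing by the sum 485/98:
  π = (98/485, 252/485, 27/97).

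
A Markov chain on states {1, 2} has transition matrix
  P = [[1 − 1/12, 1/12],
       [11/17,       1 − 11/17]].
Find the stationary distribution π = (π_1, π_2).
π_1 = 132/149, π_2 = 17/149

Solve πP = π with π_1 + π_2 = 1. From πP = π: π_1 · (1 − 1/12) + π_2 · 11/17 = π_1 ⇒ π_2 · 11/17 = π_1 · 1/12 ⇒ π_2/π_1 = (1/12)/(11/17) = 17/132. Together with π_1 + π_2 = 1:
  π_1 = (11/17)/(1/12 + 11/17) = (11/17)/(149/204) = 132/149,
  π_2 = (1/12)/(1/12 + 11/17) = (1/12)/(149/204) = 17/149.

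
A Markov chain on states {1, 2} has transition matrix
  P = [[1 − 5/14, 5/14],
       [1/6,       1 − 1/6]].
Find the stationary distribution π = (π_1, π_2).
π_1 = 7/22, π_2 = 15/22

Solve πP = π with π_1 + π_2 = 1. From πP = π: π_1 · (1 − 5/14) + π_2 · 1/6 = π_1 ⇒ π_2 · 1/6 = π_1 · 5/14 ⇒ π_2/π_1 = (5/14)/(1/6) = 15/7. Together with π_1 + π_2 = 1:
  π_1 = (1/6)/(5/14 + 1/6) = (1/6)/(11/21) = 7/22,
  π_2 = (5/14)/(5/14 + 1/6) = (5/14)/(11/21) = 15/22.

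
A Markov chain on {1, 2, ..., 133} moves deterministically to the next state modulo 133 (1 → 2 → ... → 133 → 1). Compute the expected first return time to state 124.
E[T_124 | X_0 = 124] = 133

The chain cycles deterministically, so starting at state 124 it returns in exactly 133 steps. Equivalently, the stationary distribution is uniform π_j = 1/133 for every state j, so by Kac's formula E[T_124] = 1/π_124 = 133.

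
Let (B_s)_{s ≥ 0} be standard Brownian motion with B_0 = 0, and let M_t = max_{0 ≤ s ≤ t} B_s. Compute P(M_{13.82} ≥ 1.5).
P(M_{13.82} ≥ 1.5) = 2·P(B_{13.82} ≥ 1.5) = 2(1 − Φ(1.5/√13.82)) ≈ 0.6866

By the reflection principle for Brownian motion, P(M_t ≥ a) = 2 · P(B_t ≥ a) for a ≥ 0. Since B_t ~ N(0, t), P(B_t ≥ 1.5) = 1 − Φ(1.5/√t) = 1 − Φ(1.5/√13.82) = 1 − Φ(0.4035). So
  P(M_{13.82} ≥ 1.5) = 2(1 − Φ(0.4035)) ≈ 0.6866.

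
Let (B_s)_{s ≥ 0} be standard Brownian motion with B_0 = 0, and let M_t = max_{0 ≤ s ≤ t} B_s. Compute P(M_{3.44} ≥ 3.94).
P(M_{3.44} ≥ 3.94) = 2·P(B_{3.44} ≥ 3.94) = 2(1 − Φ(3.94/√3.44)) ≈ 0.0336

By the reflection principle for Brownian motion, P(M_t ≥ a) = 2 · P(B_t ≥ a) for a ≥ 0. Since B_t ~ N(0, t), P(B_t ≥ 3.94) = 1 − Φ(3.94/√t) = 1 − Φ(3.94/√3.44) = 1 − Φ(2.1243). So
  P(M_{3.44} ≥ 3.94) = 2(1 − Φ(2.1243)) ≈ 0.0336.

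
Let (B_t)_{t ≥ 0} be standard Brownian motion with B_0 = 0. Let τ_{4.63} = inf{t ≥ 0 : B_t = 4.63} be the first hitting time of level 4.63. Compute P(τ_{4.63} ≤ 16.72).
P(τ_{4.63} ≤ 16.72) = 2(1 − Φ(4.63/√16.72)) = 2(1 − Φ(1.1323)) ≈ 0.2575

By the reflection principle for standard BM, P(τ_b ≤ t) = 2 · P(B_t ≥ b). Since B_t ~ N(0, t), P(B_t ≥ 4.63) = 1 − Φ(4.63/√t) = 1 − Φ(4.63/√16.72) = 1 − Φ(1.1323) ≈ 0.12875. Doubling: P(τ_{4.63} ≤ 16.72) ≈ 2 · 0.12875 = 0.25750 ≈ 0.2575.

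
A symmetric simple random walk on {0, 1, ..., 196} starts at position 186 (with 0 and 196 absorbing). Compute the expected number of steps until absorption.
E[τ | X_0 = 186] = 1860

Let v_k = E[τ | X_0 = k]. Boundary: v_0 = v_196 = 0. Recurrence: v_k = 1 + (v_{k-1} + v_{k+1})/2 for 1 ≤ k ≤ 195. The particular solution to v_k − (v_{k-1} + v_{k+1})/2 = 1 is v_k = −k^2. Adding homogeneous solution A + B k and matching boundaries gives v_k = k (196 − k). Substituting k = 186: v_186 = 186 · 10 = 1860.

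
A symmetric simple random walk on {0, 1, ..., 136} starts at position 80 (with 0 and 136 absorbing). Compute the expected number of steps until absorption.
E[τ | X_0 = 80] = 4480

Let v_k = E[τ | X_0 = k]. Boundary: v_0 = v_136 = 0. Recurrence: v_k = 1 + (v_{k-1} + v_{k+1})/2 for 1 ≤ k ≤ 135. The particular solution to v_k − (v_{k-1} + v_{k+1})/2 = 1 is v_k = −k^2. Adding homogeneous solution A + B k and matching boundaries gives v_k = k (136 − k). Substituting k = 80: v_80 = 80 · 56 = 4480.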